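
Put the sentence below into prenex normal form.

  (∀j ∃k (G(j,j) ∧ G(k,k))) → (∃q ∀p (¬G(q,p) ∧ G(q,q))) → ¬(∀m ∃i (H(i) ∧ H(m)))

First replace A → B with ¬A ∨ B.
  ¬(∀j ∃k (G(j,j) ∧ G(k,k))) ∨ ¬(∃q ∀p (¬G(q,p) ∧ G(q,q))) ∨ ¬(∀m ∃i (H(i) ∧ H(m)))
Drive negations inward (¬∀x A ≡ ∃x ¬A, ¬∃x A ≡ ∀x ¬A, De Morgan for ∧/∨):
  (∃j ∀k (¬G(j,j) ∨ ¬G(k,k))) ∨ (∀q ∃p (G(q,p) ∨ ¬G(q,q))) ∨ (∃m ∀i (¬H(i) ∨ ¬H(m)))
All bound variables are already distinct, so no renaming is needed.
Extract every quantifier outward, since the variables are now distinct and don't occur free across branches:
  ∃j ∀k ∀q ∃p ∃m ∀i (¬G(j,j) ∨ ¬G(k,k) ∨ G(q,p) ∨ ¬G(q,q) ∨ ¬H(i) ∨ ¬H(m))

∃j ∀k ∀q ∃p ∃m ∀i (¬G(j,j) ∨ ¬G(k,k) ∨ G(q,p) ∨ ¬G(q,q) ∨ ¬H(i) ∨ ¬H(m))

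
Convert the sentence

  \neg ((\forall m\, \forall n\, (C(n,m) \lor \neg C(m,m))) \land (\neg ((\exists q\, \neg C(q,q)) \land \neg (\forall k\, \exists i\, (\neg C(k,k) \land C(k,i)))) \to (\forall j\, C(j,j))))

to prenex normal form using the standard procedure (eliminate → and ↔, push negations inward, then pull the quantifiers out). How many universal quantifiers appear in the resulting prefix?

First replace A → B with ¬A ∨ B.
  \neg ((\forall m\, \forall n\, (C(n,m) \lor \neg C(m,m))) \land (\neg \neg ((\exists q\, \neg C(q,q)) \land \neg (\forall k\, \exists i\, (\neg C(k,k) \land C(k,i)))) \lor (\forall j\, C(j,j))))
Push ¬ through the quantifiers and connectives to reach negation normal form:
  (\exists m\, \exists n\, (\neg C(n,m) \land C(m,m))) \lor ((\forall q\, C(q,q)) \lor (\forall k\, \exists i\, (\neg C(k,k) \land C(k,i)))) \land (\exists j\, \neg C(j,j))
Pull the quantifiers to the front (each side's bound variable is not free in the other side):
  \exists m\, \exists n\, \forall q\, \forall k\, \exists i\, \exists j\, (\neg C(n,m) \land C(m,m) \lor (C(q,q) \lor \neg C(k,k) \land C(k,i)) \land \neg C(j,j))
The prefix is \exists m \exists n \forall q \forall k \exists i \exists j: 2 universal, 4 existential.

2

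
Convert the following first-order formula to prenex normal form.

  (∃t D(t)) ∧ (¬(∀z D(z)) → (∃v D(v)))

First replace A → B with ¬A ∨ B.
  (∃t D(t)) ∧ (¬¬(∀z D(z)) ∨ (∃v D(v)))
Push ¬ through the quantifiers and connectives to reach negation normal form:
  (∃t D(t)) ∧ ((∀z D(z)) ∨ (∃v D(v)))
Pull the quantifiers to the front (each side's bound variable is not free in the other side):
  ∃t ∀z ∃v (D(t) ∧ (D(z) ∨ D(v)))

∃t ∀z ∃v (D(t) ∧ (D(z) ∨ D(v)))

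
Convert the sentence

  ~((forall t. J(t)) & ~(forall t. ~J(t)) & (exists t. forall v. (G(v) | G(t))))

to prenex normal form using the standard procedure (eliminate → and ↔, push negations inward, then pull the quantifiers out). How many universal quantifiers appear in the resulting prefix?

2

Drive negations inward (¬∀x A ≡ ∃x ¬A, ¬∃x A ≡ ∀x ¬A, De Morgan for ∧/∨):
  (exists t. ~J(t)) | (forall t. ~J(t)) | (forall t. exists v. (~G(v) & ~G(t)))
Standardize variables apart so no two quantifiers bind the same name: t↦z, t↦c.
  (exists t. ~J(t)) | (forall z. ~J(z)) | (forall c. exists v. (~G(v) & ~G(c)))
Extract every quantifier outward, since the variables are now distinct and don't occur free across branches:
  exists t. forall z. forall c. exists v. (~J(t) | ~J(z) | ~G(v) & ~G(c))
The prefix is exists t forall z forall c exists v: 2 universal, 2 existential.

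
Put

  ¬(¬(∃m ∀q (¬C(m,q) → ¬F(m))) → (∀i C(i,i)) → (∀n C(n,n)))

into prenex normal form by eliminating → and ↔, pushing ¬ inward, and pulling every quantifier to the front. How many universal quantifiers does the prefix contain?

Eliminate → and ↔ using ¬ and ∨.
  ¬(¬¬(∃m ∀q (¬¬C(m,q) ∨ ¬F(m))) ∨ ¬(∀i C(i,i)) ∨ (∀n C(n,n)))
Drive negations inward (¬∀x A ≡ ∃x ¬A, ¬∃x A ≡ ∀x ¬A, De Morgan for ∧/∨):
  (∀m ∃q (¬C(m,q) ∧ F(m))) ∧ (∀i C(i,i)) ∧ (∃n ¬C(n,n))
All bound variables are already distinct, so no renaming is needed.
Pull the quantifiers to the front (each side's bound variable is not free in the other side):
  ∀m ∃q ∀i ∃n (¬C(m,q) ∧ F(m) ∧ C(i,i) ∧ ¬C(n,n))
The prefix is ∀m ∃q ∀i ∃n: 2 universal, 2 existential.

2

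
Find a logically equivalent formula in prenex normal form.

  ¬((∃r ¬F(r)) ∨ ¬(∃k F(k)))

∀r ∃k (F(r) ∧ F(k))

Drive negations inward (¬∀x A ≡ ∃x ¬A, ¬∃x A ≡ ∀x ¬A, De Morgan for ∧/∨):
  (∀r F(r)) ∧ (∃k F(k))
All bound variables are already distinct, so no renaming is needed.
Extract every quantifier outward, since the variables are now distinct and don't occur free across branches:
  ∀r ∃k (F(r) ∧ F(k))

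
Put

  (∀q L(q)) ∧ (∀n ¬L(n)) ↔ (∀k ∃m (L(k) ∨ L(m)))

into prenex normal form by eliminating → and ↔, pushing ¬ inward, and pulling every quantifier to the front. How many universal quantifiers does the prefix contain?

First replace A → B with ¬A ∨ B; A ↔ B as (¬A ∨ B) ∧ (¬B ∨ A).
  (¬((∀q L(q)) ∧ (∀n ¬L(n))) ∨ (∀k ∃m (L(k) ∨ L(m)))) ∧ (¬(∀k ∃m (L(k) ∨ L(m))) ∨ (∀q L(q)) ∧ (∀n ¬L(n)))
Push ¬ through the quantifiers and connectives to reach negation normal form:
  ((∃q ¬L(q)) ∨ (∃n L(n)) ∨ (∀k ∃m (L(k) ∨ L(m)))) ∧ ((∃k ∀m (¬L(k) ∧ ¬L(m))) ∨ (∀q L(q)) ∧ (∀n ¬L(n)))
Give each quantifier a distinct variable: k↦y1, m↦a, q↦w1, n↦v.
  ((∃q ¬L(q)) ∨ (∃n L(n)) ∨ (∀k ∃m (L(k) ∨ L(m)))) ∧ ((∃y1 ∀a (¬L(y1) ∧ ¬L(a))) ∨ (∀w1 L(w1)) ∧ (∀v ¬L(v)))
Pull the quantifiers to the front (each side's bound variable is not free in the other side):
  ∃q ∃n ∀k ∃m ∃y1 ∀a ∀w1 ∀v ((¬L(q) ∨ L(n) ∨ L(k) ∨ L(m)) ∧ (¬L(y1) ∧ ¬L(a) ∨ L(w1) ∧ ¬L(v)))
The prefix is ∃q ∃n ∀k ∃m ∃y1 ∀a ∀w1 ∀v: 4 universal, 4 existential.

4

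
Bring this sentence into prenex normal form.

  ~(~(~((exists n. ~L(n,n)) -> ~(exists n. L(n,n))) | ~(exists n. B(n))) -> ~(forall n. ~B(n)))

First replace A → B with ¬A ∨ B.
  ~(~~(~(~(exists n. ~L(n,n)) | ~(exists n. L(n,n))) | ~(exists n. B(n))) | ~(forall n. ~B(n)))
Push ¬ through the quantifiers and connectives to reach negation normal form:
  ((forall n. L(n,n)) | (forall n. ~L(n,n))) & (exists n. B(n)) & (forall n. ~B(n))
Rename bound variables to avoid capture: n↦v1, n↦q, n↦p.
  ((forall n. L(n,n)) | (forall v1. ~L(v1,v1))) & (exists q. B(q)) & (forall p. ~B(p))
Finally move all quantifiers to the prefix:
  forall n. forall v1. exists q. forall p. ((L(n,n) | ~L(v1,v1)) & B(q) & ~B(p))

forall n. forall v1. exists q. forall p. ((L(n,n) | ~L(v1,v1)) & B(q) & ~B(p))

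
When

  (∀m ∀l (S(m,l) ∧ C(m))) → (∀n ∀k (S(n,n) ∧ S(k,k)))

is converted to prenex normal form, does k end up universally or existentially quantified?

Rewrite implications/biconditionals: A → B as ¬A ∨ B.
  ¬(∀m ∀l (S(m,l) ∧ C(m))) ∨ (∀n ∀k (S(n,n) ∧ S(k,k)))
Drive negations inward (¬∀x A ≡ ∃x ¬A, ¬∃x A ≡ ∀x ¬A, De Morgan for ∧/∨):
  (∃m ∃l (¬S(m,l) ∨ ¬C(m))) ∨ (∀n ∀k (S(n,n) ∧ S(k,k)))
Finally move all quantifiers to the prefix:
  ∃m ∃l ∀n ∀k (¬S(m,l) ∨ ¬C(m) ∨ S(n,n) ∧ S(k,k))
The quantifier ∀k sits under an even number of negations (counting the antecedent side of each →), so it remains universal.

universal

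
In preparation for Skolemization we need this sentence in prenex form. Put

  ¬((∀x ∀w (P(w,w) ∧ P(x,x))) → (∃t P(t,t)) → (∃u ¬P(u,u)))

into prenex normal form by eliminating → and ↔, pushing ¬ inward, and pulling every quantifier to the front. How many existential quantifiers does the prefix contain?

Rewrite implications/biconditionals: A → B as ¬A ∨ B.
  ¬(¬(∀x ∀w (P(w,w) ∧ P(x,x))) ∨ ¬(∃t P(t,t)) ∨ (∃u ¬P(u,u)))
Move each ¬ inward, flipping quantifiers it crosses:
  (∀x ∀w (P(w,w) ∧ P(x,x))) ∧ (∃t P(t,t)) ∧ (∀u P(u,u))
Pull the quantifiers to the front (each side's bound variable is not free in the other side):
  ∀x ∀w ∃t ∀u (P(w,w) ∧ P(x,x) ∧ P(t,t) ∧ P(u,u))
The prefix is ∀x ∀w ∃t ∀u: 3 universal, 1 existential.

1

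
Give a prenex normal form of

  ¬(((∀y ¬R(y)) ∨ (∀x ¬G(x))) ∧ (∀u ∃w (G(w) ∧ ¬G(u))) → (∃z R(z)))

Rewrite implications/biconditionals: A → B as ¬A ∨ B.
  ¬(¬(((∀y ¬R(y)) ∨ (∀x ¬G(x))) ∧ (∀u ∃w (G(w) ∧ ¬G(u)))) ∨ (∃z R(z)))
Drive negations inward (¬∀x A ≡ ∃x ¬A, ¬∃x A ≡ ∀x ¬A, De Morgan for ∧/∨):
  ((∀y ¬R(y)) ∨ (∀x ¬G(x))) ∧ (∀u ∃w (G(w) ∧ ¬G(u))) ∧ (∀z ¬R(z))
Finally move all quantifiers to the prefix:
  ∀y ∀x ∀u ∃w ∀z ((¬R(y) ∨ ¬G(x)) ∧ G(w) ∧ ¬G(u) ∧ ¬R(z))

∀y ∀x ∀u ∃w ∀z ((¬R(y) ∨ ¬G(x)) ∧ G(w) ∧ ¬G(u) ∧ ¬R(z))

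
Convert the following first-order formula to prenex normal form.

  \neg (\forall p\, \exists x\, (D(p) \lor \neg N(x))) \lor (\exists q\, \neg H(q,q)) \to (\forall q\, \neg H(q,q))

Eliminate → and ↔ using ¬ and ∨.
  \neg (\neg (\forall p\, \exists x\, (D(p) \lor \neg N(x))) \lor (\exists q\, \neg H(q,q))) \lor (\forall q\, \neg H(q,q))
Push ¬ through the quantifiers and connectives to reach negation normal form:
  (\forall p\, \exists x\, (D(p) \lor \neg N(x))) \land (\forall q\, H(q,q)) \lor (\forall q\, \neg H(q,q))
Give each quantifier a distinct variable: q↦t.
  (\forall p\, \exists x\, (D(p) \lor \neg N(x))) \land (\forall q\, H(q,q)) \lor (\forall t\, \neg H(t,t))
Pull the quantifiers to the front (each side's bound variable is not free in the other side):
  \forall p\, \exists x\, \forall q\, \forall t\, ((D(p) \lor \neg N(x)) \land H(q,q) \lor \neg H(t,t))

\forall p\, \exists x\, \forall q\, \forall t\, ((D(p) \lor \neg N(x)) \land H(q,q) \lor \neg H(t,t))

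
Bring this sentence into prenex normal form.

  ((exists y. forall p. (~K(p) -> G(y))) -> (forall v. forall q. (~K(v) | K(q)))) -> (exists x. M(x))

exists y. forall p. exists v. exists q. exists x. ((K(p) | G(y)) & K(v) & ~K(q) | M(x))

Eliminate → and ↔ using ¬ and ∨.
  ~(~(exists y. forall p. (~~K(p) | G(y))) | (forall v. forall q. (~K(v) | K(q)))) | (exists x. M(x))
Push ¬ through the quantifiers and connectives to reach negation normal form:
  (exists y. forall p. (K(p) | G(y))) & (exists v. exists q. (K(v) & ~K(q))) | (exists x. M(x))
Extract every quantifier outward, since the variables are now distinct and don't occur free across branches:
  exists y. forall p. exists v. exists q. exists x. ((K(p) | G(y)) & K(v) & ~K(q) | M(x))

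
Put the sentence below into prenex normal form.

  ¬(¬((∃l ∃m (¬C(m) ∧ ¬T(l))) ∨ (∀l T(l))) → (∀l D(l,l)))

∀l ∀m ∃c ∃v1 ((C(m) ∨ T(l)) ∧ ¬T(c) ∧ ¬D(v1,v1))

Eliminate → and ↔ using ¬ and ∨.
  ¬(¬¬((∃l ∃m (¬C(m) ∧ ¬T(l))) ∨ (∀l T(l))) ∨ (∀l D(l,l)))
Move each ¬ inward, flipping quantifiers it crosses:
  (∀l ∀m (C(m) ∨ T(l))) ∧ (∃l ¬T(l)) ∧ (∃l ¬D(l,l))
Give each quantifier a distinct variable: l↦c, l↦v1.
  (∀l ∀m (C(m) ∨ T(l))) ∧ (∃c ¬T(c)) ∧ (∃v1 ¬D(v1,v1))
Pull the quantifiers to the front (each side's bound variable is not free in the other side):
  ∀l ∀m ∃c ∃v1 ((C(m) ∨ T(l)) ∧ ¬T(c) ∧ ¬D(v1,v1))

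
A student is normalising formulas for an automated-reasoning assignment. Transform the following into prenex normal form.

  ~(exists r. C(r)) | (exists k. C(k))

forall r. exists k. (~C(r) | C(k))

Push ¬ through the quantifiers and connectives to reach negation normal form:
  (forall r. ~C(r)) | (exists k. C(k))
All bound variables are already distinct, so no renaming is needed.
Finally move all quantifiers to the prefix:
  forall r. exists k. (~C(r) | C(k))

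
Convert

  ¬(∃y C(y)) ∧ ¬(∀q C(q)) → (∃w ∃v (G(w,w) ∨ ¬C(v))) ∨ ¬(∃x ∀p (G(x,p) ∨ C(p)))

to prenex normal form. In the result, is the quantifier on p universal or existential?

Rewrite implications/biconditionals: A → B as ¬A ∨ B.
  ¬(¬(∃y C(y)) ∧ ¬(∀q C(q))) ∨ (∃w ∃v (G(w,w) ∨ ¬C(v))) ∨ ¬(∃x ∀p (G(x,p) ∨ C(p)))
Move each ¬ inward, flipping quantifiers it crosses:
  (∃y C(y)) ∨ (∀q C(q)) ∨ (∃w ∃v (G(w,w) ∨ ¬C(v))) ∨ (∀x ∃p (¬G(x,p) ∧ ¬C(p)))
All bound variables are already distinct, so no renaming is needed.
Extract every quantifier outward, since the variables are now distinct and don't occur free across branches:
  ∃y ∀q ∃w ∃v ∀x ∃p (C(y) ∨ C(q) ∨ G(w,w) ∨ ¬C(v) ∨ ¬G(x,p) ∧ ¬C(p))
The quantifier ∀p sits under an odd number of negations (counting the antecedent side of each →), so it flips to ∃p.

existential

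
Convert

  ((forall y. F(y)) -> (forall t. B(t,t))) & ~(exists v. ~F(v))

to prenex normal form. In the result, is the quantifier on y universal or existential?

Eliminate → and ↔ using ¬ and ∨.
  (~(forall y. F(y)) | (forall t. B(t,t))) & ~(exists v. ~F(v))
Drive negations inward (¬∀x A ≡ ∃x ¬A, ¬∃x A ≡ ∀x ¬A, De Morgan for ∧/∨):
  ((exists y. ~F(y)) | (forall t. B(t,t))) & (forall v. F(v))
All bound variables are already distinct, so no renaming is needed.
Finally move all quantifiers to the prefix:
  exists y. forall t. forall v. ((~F(y) | B(t,t)) & F(v))
The quantifier forall y sits under an odd number of negations (counting the antecedent side of each →), so it flips to exists y.

existential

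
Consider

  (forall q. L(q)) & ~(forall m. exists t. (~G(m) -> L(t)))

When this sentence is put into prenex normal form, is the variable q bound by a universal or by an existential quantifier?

Rewrite implications/biconditionals: A → B as ¬A ∨ B.
  (forall q. L(q)) & ~(forall m. exists t. (~~G(m) | L(t)))
Drive negations inward (¬∀x A ≡ ∃x ¬A, ¬∃x A ≡ ∀x ¬A, De Morgan for ∧/∨):
  (forall q. L(q)) & (exists m. forall t. (~G(m) & ~L(t)))
All bound variables are already distinct, so no renaming is needed.
Pull the quantifiers to the front (each side's bound variable is not free in the other side):
  forall q. exists m. forall t. (L(q) & ~G(m) & ~L(t))
The quantifier forall q sits under an even number of negations (counting the antecedent side of each →), so it remains universal.

universal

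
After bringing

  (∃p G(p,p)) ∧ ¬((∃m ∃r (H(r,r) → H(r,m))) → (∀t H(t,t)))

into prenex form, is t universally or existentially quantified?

existential

Rewrite implications/biconditionals: A → B as ¬A ∨ B.
  (∃p G(p,p)) ∧ ¬(¬(∃m ∃r (¬H(r,r) ∨ H(r,m))) ∨ (∀t H(t,t)))
Push ¬ through the quantifiers and connectives to reach negation normal form:
  (∃p G(p,p)) ∧ (∃m ∃r (¬H(r,r) ∨ H(r,m))) ∧ (∃t ¬H(t,t))
All bound variables are already distinct, so no renaming is needed.
Pull the quantifiers to the front (each side's bound variable is not free in the other side):
  ∃p ∃m ∃r ∃t (G(p,p) ∧ (¬H(r,r) ∨ H(r,m)) ∧ ¬H(t,t))
The quantifier ∀t sits under an odd number of negations (counting the antecedent side of each →), so it flips to ∃t.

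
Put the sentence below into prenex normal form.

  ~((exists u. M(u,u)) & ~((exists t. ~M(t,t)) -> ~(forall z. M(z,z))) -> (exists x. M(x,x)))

exists u. exists t. forall z. forall x. (M(u,u) & ~M(t,t) & M(z,z) & ~M(x,x))

First replace A → B with ¬A ∨ B.
  ~(~((exists u. M(u,u)) & ~(~(exists t. ~M(t,t)) | ~(forall z. M(z,z)))) | (exists x. M(x,x)))
Move each ¬ inward, flipping quantifiers it crosses:
  (exists u. M(u,u)) & (exists t. ~M(t,t)) & (forall z. M(z,z)) & (forall x. ~M(x,x))
All bound variables are already distinct, so no renaming is needed.
Extract every quantifier outward, since the variables are now distinct and don't occur free across branches:
  exists u. exists t. forall z. forall x. (M(u,u) & ~M(t,t) & M(z,z) & ~M(x,x))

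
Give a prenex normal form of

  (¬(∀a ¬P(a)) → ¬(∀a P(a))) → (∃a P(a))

First replace A → B with ¬A ∨ B.
  ¬(¬¬(∀a ¬P(a)) ∨ ¬(∀a P(a))) ∨ (∃a P(a))
Drive negations inward (¬∀x A ≡ ∃x ¬A, ¬∃x A ≡ ∀x ¬A, De Morgan for ∧/∨):
  (∃a P(a)) ∧ (∀a P(a)) ∨ (∃a P(a))
Standardize variables apart so no two quantifiers bind the same name: a↦c, a↦x1.
  (∃a P(a)) ∧ (∀c P(c)) ∨ (∃x1 P(x1))
Finally move all quantifiers to the prefix:
  ∃a ∀c ∃x1 (P(a) ∧ P(c) ∨ P(x1))

∃a ∀c ∃x1 (P(a) ∧ P(c) ∨ P(x1))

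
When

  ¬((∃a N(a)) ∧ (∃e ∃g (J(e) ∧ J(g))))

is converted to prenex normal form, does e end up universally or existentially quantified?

Move each ¬ inward, flipping quantifiers it crosses:
  (∀a ¬N(a)) ∨ (∀e ∀g (¬J(e) ∨ ¬J(g)))
All bound variables are already distinct, so no renaming is needed.
Extract every quantifier outward, since the variables are now distinct and don't occur free across branches:
  ∀a ∀e ∀g (¬N(a) ∨ ¬J(e) ∨ ¬J(g))
The quantifier ∃e sits under an odd number of negations, so it flips to ∀e.

universal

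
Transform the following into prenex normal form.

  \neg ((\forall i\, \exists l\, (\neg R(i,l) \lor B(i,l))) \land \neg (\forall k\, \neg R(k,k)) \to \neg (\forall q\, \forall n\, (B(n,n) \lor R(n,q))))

\forall i\, \exists l\, \exists k\, \forall q\, \forall n\, ((\neg R(i,l) \lor B(i,l)) \land R(k,k) \land (B(n,n) \lor R(n,q)))

First replace A → B with ¬A ∨ B.
  \neg (\neg ((\forall i\, \exists l\, (\neg R(i,l) \lor B(i,l))) \land \neg (\forall k\, \neg R(k,k))) \lor \neg (\forall q\, \forall n\, (B(n,n) \lor R(n,q))))
Push ¬ through the quantifiers and connectives to reach negation normal form:
  (\forall i\, \exists l\, (\neg R(i,l) \lor B(i,l))) \land (\exists k\, R(k,k)) \land (\forall q\, \forall n\, (B(n,n) \lor R(n,q)))
All bound variables are already distinct, so no renaming is needed.
Finally move all quantifiers to the prefix:
  \forall i\, \exists l\, \exists k\, \forall q\, \forall n\, ((\neg R(i,l) \lor B(i,l)) \land R(k,k) \land (B(n,n) \lor R(n,q)))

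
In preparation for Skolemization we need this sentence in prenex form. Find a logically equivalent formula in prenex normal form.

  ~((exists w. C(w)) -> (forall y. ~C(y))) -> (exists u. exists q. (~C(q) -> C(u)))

forall w. forall y. exists u. exists q. (~C(w) | ~C(y) | C(q) | C(u))

Eliminate → and ↔ using ¬ and ∨.
  ~~(~(exists w. C(w)) | (forall y. ~C(y))) | (exists u. exists q. (~~C(q) | C(u)))
Move each ¬ inward, flipping quantifiers it crosses:
  (forall w. ~C(w)) | (forall y. ~C(y)) | (exists u. exists q. (C(q) | C(u)))
Extract every quantifier outward, since the variables are now distinct and don't occur free across branches:
  forall w. forall y. exists u. exists q. (~C(w) | ~C(y) | C(q) | C(u))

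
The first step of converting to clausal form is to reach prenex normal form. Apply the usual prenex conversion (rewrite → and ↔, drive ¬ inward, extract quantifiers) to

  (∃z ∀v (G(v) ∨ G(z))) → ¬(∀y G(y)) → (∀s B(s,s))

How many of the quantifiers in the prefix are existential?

Eliminate → and ↔ using ¬ and ∨.
  ¬(∃z ∀v (G(v) ∨ G(z))) ∨ ¬¬(∀y G(y)) ∨ (∀s B(s,s))
Drive negations inward (¬∀x A ≡ ∃x ¬A, ¬∃x A ≡ ∀x ¬A, De Morgan for ∧/∨):
  (∀z ∃v (¬G(v) ∧ ¬G(z))) ∨ (∀y G(y)) ∨ (∀s B(s,s))
All bound variables are already distinct, so no renaming is needed.
Extract every quantifier outward, since the variables are now distinct and don't occur free across branches:
  ∀z ∃v ∀y ∀s (¬G(v) ∧ ¬G(z) ∨ G(y) ∨ B(s,s))
The prefix is ∀z ∃v ∀y ∀s: 3 universal, 1 existential.

1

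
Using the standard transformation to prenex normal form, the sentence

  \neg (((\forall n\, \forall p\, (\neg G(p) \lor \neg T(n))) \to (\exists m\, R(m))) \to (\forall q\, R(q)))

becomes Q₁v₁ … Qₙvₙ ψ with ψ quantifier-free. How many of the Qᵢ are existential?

Eliminate → and ↔ using ¬ and ∨.
  \neg (\neg (\neg (\forall n\, \forall p\, (\neg G(p) \lor \neg T(n))) \lor (\exists m\, R(m))) \lor (\forall q\, R(q)))
Move each ¬ inward, flipping quantifiers it crosses:
  ((\exists n\, \exists p\, (G(p) \land T(n))) \lor (\exists m\, R(m))) \land (\exists q\, \neg R(q))
All bound variables are already distinct, so no renaming is needed.
Pull the quantifiers to the front (each side's bound variable is not free in the other side):
  \exists n\, \exists p\, \exists m\, \exists q\, ((G(p) \land T(n) \lor R(m)) \land \neg R(q))
The prefix is \exists n \exists p \exists m \exists q: 0 universal, 4 existential.

4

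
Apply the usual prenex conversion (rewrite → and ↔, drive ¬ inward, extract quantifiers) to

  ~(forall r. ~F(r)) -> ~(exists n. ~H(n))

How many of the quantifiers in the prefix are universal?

Rewrite implications/biconditionals: A → B as ¬A ∨ B.
  ~~(forall r. ~F(r)) | ~(exists n. ~H(n))
Move each ¬ inward, flipping quantifiers it crosses:
  (forall r. ~F(r)) | (forall n. H(n))
All bound variables are already distinct, so no renaming is needed.
Pull the quantifiers to the front (each side's bound variable is not free in the other side):
  forall r. forall n. (~F(r) | H(n))
The prefix is forall r forall n: 2 universal, 0 existential.

2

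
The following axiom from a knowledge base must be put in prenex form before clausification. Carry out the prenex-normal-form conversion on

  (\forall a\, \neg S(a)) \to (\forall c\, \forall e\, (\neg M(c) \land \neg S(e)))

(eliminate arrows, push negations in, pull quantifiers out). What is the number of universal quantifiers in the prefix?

Eliminate → and ↔ using ¬ and ∨.
  \neg (\forall a\, \neg S(a)) \lor (\forall c\, \forall e\, (\neg M(c) \land \neg S(e)))
Drive negations inward (¬∀x A ≡ ∃x ¬A, ¬∃x A ≡ ∀x ¬A, De Morgan for ∧/∨):
  (\exists a\, S(a)) \lor (\forall c\, \forall e\, (\neg M(c) \land \neg S(e)))
All bound variables are already distinct, so no renaming is needed.
Pull the quantifiers to the front (each side's bound variable is not free in the other side):
  \exists a\, \forall c\, \forall e\, (S(a) \lor \neg M(c) \land \neg S(e))
The prefix is \exists a \forall c \forall e: 2 universal, 1 existential.

2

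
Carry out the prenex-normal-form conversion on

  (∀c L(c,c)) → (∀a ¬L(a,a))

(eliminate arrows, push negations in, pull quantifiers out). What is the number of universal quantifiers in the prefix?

Rewrite implications/biconditionals: A → B as ¬A ∨ B.
  ¬(∀c L(c,c)) ∨ (∀a ¬L(a,a))
Push ¬ through the quantifiers and connectives to reach negation normal form:
  (∃c ¬L(c,c)) ∨ (∀a ¬L(a,a))
Pull the quantifiers to the front (each side's bound variable is not free in the other side):
  ∃c ∀a (¬L(c,c) ∨ ¬L(a,a))
The prefix is ∃c ∀a: 1 universal, 1 existential.

1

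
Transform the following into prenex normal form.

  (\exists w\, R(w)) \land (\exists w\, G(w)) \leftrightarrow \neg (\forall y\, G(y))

First replace A → B with ¬A ∨ B; A ↔ B as (¬A ∨ B) ∧ (¬B ∨ A).
  (\neg ((\exists w\, R(w)) \land (\exists w\, G(w))) \lor \neg (\forall y\, G(y))) \land (\neg \neg (\forall y\, G(y)) \lor (\exists w\, R(w)) \land (\exists w\, G(w)))
Drive negations inward (¬∀x A ≡ ∃x ¬A, ¬∃x A ≡ ∀x ¬A, De Morgan for ∧/∨):
  ((\forall w\, \neg R(w)) \lor (\forall w\, \neg G(w)) \lor (\exists y\, \neg G(y))) \land ((\forall y\, G(y)) \lor (\exists w\, R(w)) \land (\exists w\, G(w)))
Give each quantifier a distinct variable: w↦a, y↦v, w↦x, w↦r.
  ((\forall w\, \neg R(w)) \lor (\forall a\, \neg G(a)) \lor (\exists y\, \neg G(y))) \land ((\forall v\, G(v)) \lor (\exists x\, R(x)) \land (\exists r\, G(r)))
Finally move all quantifiers to the prefix:
  \forall w\, \forall a\, \exists y\, \forall v\, \exists x\, \exists r\, ((\neg R(w) \lor \neg G(a) \lor \neg G(y)) \land (G(v) \lor R(x) \land G(r)))

\forall w\, \forall a\, \exists y\, \forall v\, \exists x\, \exists r\, ((\neg R(w) \lor \neg G(a) \lor \neg G(y)) \land (G(v) \lor R(x) \land G(r)))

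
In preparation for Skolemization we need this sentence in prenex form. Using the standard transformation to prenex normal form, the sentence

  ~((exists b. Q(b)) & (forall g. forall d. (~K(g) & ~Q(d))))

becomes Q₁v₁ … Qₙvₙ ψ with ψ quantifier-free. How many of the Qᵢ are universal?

Push ¬ through the quantifiers and connectives to reach negation normal form:
  (forall b. ~Q(b)) | (exists g. exists d. (K(g) | Q(d)))
Pull the quantifiers to the front (each side's bound variable is not free in the other side):
  forall b. exists g. exists d. (~Q(b) | K(g) | Q(d))
The prefix is forall b exists g exists d: 1 universal, 2 existential.

1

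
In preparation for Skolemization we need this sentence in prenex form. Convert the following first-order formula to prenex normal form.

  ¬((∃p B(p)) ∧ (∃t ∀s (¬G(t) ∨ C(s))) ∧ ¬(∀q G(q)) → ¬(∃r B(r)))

∃p ∃t ∀s ∃q ∃r (B(p) ∧ (¬G(t) ∨ C(s)) ∧ ¬G(q) ∧ B(r))

Eliminate → and ↔ using ¬ and ∨.
  ¬(¬((∃p B(p)) ∧ (∃t ∀s (¬G(t) ∨ C(s))) ∧ ¬(∀q G(q))) ∨ ¬(∃r B(r)))
Drive negations inward (¬∀x A ≡ ∃x ¬A, ¬∃x A ≡ ∀x ¬A, De Morgan for ∧/∨):
  (∃p B(p)) ∧ (∃t ∀s (¬G(t) ∨ C(s))) ∧ (∃q ¬G(q)) ∧ (∃r B(r))
All bound variables are already distinct, so no renaming is needed.
Extract every quantifier outward, since the variables are now distinct and don't occur free across branches:
  ∃p ∃t ∀s ∃q ∃r (B(p) ∧ (¬G(t) ∨ C(s)) ∧ ¬G(q) ∧ B(r))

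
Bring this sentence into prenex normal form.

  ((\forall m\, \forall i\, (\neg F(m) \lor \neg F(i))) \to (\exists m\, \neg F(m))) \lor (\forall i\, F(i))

First replace A → B with ¬A ∨ B.
  \neg (\forall m\, \forall i\, (\neg F(m) \lor \neg F(i))) \lor (\exists m\, \neg F(m)) \lor (\forall i\, F(i))
Move each ¬ inward, flipping quantifiers it crosses:
  (\exists m\, \exists i\, (F(m) \land F(i))) \lor (\exists m\, \neg F(m)) \lor (\forall i\, F(i))
Give each quantifier a distinct variable: m↦q, i↦v.
  (\exists m\, \exists i\, (F(m) \land F(i))) \lor (\exists q\, \neg F(q)) \lor (\forall v\, F(v))
Pull the quantifiers to the front (each side's bound variable is not free in the other side):
  \exists m\, \exists i\, \exists q\, \forall v\, (F(m) \land F(i) \lor \neg F(q) \lor F(v))

\exists m\, \exists i\, \exists q\, \forall v\, (F(m) \land F(i) \lor \neg F(q) \lor F(v))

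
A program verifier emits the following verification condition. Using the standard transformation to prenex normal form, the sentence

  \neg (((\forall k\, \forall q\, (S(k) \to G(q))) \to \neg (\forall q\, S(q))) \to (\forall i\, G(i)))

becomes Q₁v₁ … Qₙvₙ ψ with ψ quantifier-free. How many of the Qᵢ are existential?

First replace A → B with ¬A ∨ B.
  \neg (\neg (\neg (\forall k\, \forall q\, (\neg S(k) \lor G(q))) \lor \neg (\forall q\, S(q))) \lor (\forall i\, G(i)))
Drive negations inward (¬∀x A ≡ ∃x ¬A, ¬∃x A ≡ ∀x ¬A, De Morgan for ∧/∨):
  ((\exists k\, \exists q\, (S(k) \land \neg G(q))) \lor (\exists q\, \neg S(q))) \land (\exists i\, \neg G(i))
Standardize variables apart so no two quantifiers bind the same name: q↦s.
  ((\exists k\, \exists q\, (S(k) \land \neg G(q))) \lor (\exists s\, \neg S(s))) \land (\exists i\, \neg G(i))
Pull the quantifiers to the front (each side's bound variable is not free in the other side):
  \exists k\, \exists q\, \exists s\, \exists i\, ((S(k) \land \neg G(q) \lor \neg S(s)) \land \neg G(i))
The prefix is \exists k \exists q \exists s \exists i: 0 universal, 4 existential.

4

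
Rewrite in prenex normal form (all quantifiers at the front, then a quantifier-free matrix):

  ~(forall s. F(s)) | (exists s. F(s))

Move each ¬ inward, flipping quantifiers it crosses:
  (exists s. ~F(s)) | (exists s. F(s))
Give each quantifier a distinct variable: s↦c.
  (exists s. ~F(s)) | (exists c. F(c))
Finally move all quantifiers to the prefix:
  exists s. exists c. (~F(s) | F(c))

exists s. exists c. (~F(s) | F(c))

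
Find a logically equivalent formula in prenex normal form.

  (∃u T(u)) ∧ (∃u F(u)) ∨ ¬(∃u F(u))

∃u ∃y1 ∀v (T(u) ∧ F(y1) ∨ ¬F(v))

Move each ¬ inward, flipping quantifiers it crosses:
  (∃u T(u)) ∧ (∃u F(u)) ∨ (∀u ¬F(u))
Rename bound variables to avoid capture: u↦y1, u↦v.
  (∃u T(u)) ∧ (∃y1 F(y1)) ∨ (∀v ¬F(v))
Extract every quantifier outward, since the variables are now distinct and don't occur free across branches:
  ∃u ∃y1 ∀v (T(u) ∧ F(y1) ∨ ¬F(v))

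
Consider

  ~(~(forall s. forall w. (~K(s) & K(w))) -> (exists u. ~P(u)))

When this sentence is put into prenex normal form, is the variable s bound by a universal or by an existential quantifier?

Rewrite implications/biconditionals: A → B as ¬A ∨ B.
  ~(~~(forall s. forall w. (~K(s) & K(w))) | (exists u. ~P(u)))
Drive negations inward (¬∀x A ≡ ∃x ¬A, ¬∃x A ≡ ∀x ¬A, De Morgan for ∧/∨):
  (exists s. exists w. (K(s) | ~K(w))) & (forall u. P(u))
All bound variables are already distinct, so no renaming is needed.
Pull the quantifiers to the front (each side's bound variable is not free in the other side):
  exists s. exists w. forall u. ((K(s) | ~K(w)) & P(u))
The quantifier forall s sits under an odd number of negations (counting the antecedent side of each →), so it flips to exists s.

existential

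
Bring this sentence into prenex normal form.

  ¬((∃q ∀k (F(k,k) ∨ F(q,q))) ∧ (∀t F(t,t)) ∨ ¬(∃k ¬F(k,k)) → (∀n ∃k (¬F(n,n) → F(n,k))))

Rewrite implications/biconditionals: A → B as ¬A ∨ B.
  ¬(¬((∃q ∀k (F(k,k) ∨ F(q,q))) ∧ (∀t F(t,t)) ∨ ¬(∃k ¬F(k,k))) ∨ (∀n ∃k (¬¬F(n,n) ∨ F(n,k))))
Drive negations inward (¬∀x A ≡ ∃x ¬A, ¬∃x A ≡ ∀x ¬A, De Morgan for ∧/∨):
  ((∃q ∀k (F(k,k) ∨ F(q,q))) ∧ (∀t F(t,t)) ∨ (∀k F(k,k))) ∧ (∃n ∀k (¬F(n,n) ∧ ¬F(n,k)))
Rename bound variables to avoid capture: k↦x, k↦u1.
  ((∃q ∀k (F(k,k) ∨ F(q,q))) ∧ (∀t F(t,t)) ∨ (∀x F(x,x))) ∧ (∃n ∀u1 (¬F(n,n) ∧ ¬F(n,u1)))
Pull the quantifiers to the front (each side's bound variable is not free in the other side):
  ∃q ∀k ∀t ∀x ∃n ∀u1 (((F(k,k) ∨ F(q,q)) ∧ F(t,t) ∨ F(x,x)) ∧ ¬F(n,n) ∧ ¬F(n,u1))

∃q ∀k ∀t ∀x ∃n ∀u1 (((F(k,k) ∨ F(q,q)) ∧ F(t,t) ∨ F(x,x)) ∧ ¬F(n,n) ∧ ¬F(n,u1))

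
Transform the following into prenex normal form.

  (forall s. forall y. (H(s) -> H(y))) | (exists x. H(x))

forall s. forall y. exists x. (~H(s) | H(y) | H(x))

Rewrite implications/biconditionals: A → B as ¬A ∨ B.
  (forall s. forall y. (~H(s) | H(y))) | (exists x. H(x))
All bound variables are already distinct, so no renaming is needed.
Pull the quantifiers to the front (each side's bound variable is not free in the other side):
  forall s. forall y. exists x. (~H(s) | H(y) | H(x))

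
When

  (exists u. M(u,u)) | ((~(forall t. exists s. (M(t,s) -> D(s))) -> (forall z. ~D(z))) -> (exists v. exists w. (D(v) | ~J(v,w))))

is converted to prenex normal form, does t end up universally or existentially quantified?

existential

First replace A → B with ¬A ∨ B.
  (exists u. M(u,u)) | ~(~~(forall t. exists s. (~M(t,s) | D(s))) | (forall z. ~D(z))) | (exists v. exists w. (D(v) | ~J(v,w)))
Move each ¬ inward, flipping quantifiers it crosses:
  (exists u. M(u,u)) | (exists t. forall s. (M(t,s) & ~D(s))) & (exists z. D(z)) | (exists v. exists w. (D(v) | ~J(v,w)))
All bound variables are already distinct, so no renaming is needed.
Pull the quantifiers to the front (each side's bound variable is not free in the other side):
  exists u. exists t. forall s. exists z. exists v. exists w. (M(u,u) | M(t,s) & ~D(s) & D(z) | D(v) | ~J(v,w))
The quantifier forall t sits under an odd number of negations (counting the antecedent side of each →), so it flips to exists t.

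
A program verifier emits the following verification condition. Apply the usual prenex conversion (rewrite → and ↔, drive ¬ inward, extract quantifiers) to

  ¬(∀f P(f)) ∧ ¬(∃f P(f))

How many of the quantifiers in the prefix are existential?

1

Move each ¬ inward, flipping quantifiers it crosses:
  (∃f ¬P(f)) ∧ (∀f ¬P(f))
Rename bound variables to avoid capture: f↦z1.
  (∃f ¬P(f)) ∧ (∀z1 ¬P(z1))
Pull the quantifiers to the front (each side's bound variable is not free in the other side):
  ∃f ∀z1 (¬P(f) ∧ ¬P(z1))
The prefix is ∃f ∀z1: 1 universal, 1 existential.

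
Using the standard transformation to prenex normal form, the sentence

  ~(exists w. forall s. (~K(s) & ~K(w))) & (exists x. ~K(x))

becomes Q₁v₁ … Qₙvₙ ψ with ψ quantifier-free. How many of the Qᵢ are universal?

Move each ¬ inward, flipping quantifiers it crosses:
  (forall w. exists s. (K(s) | K(w))) & (exists x. ~K(x))
All bound variables are already distinct, so no renaming is needed.
Pull the quantifiers to the front (each side's bound variable is not free in the other side):
  forall w. exists s. exists x. ((K(s) | K(w)) & ~K(x))
The prefix is forall w exists s exists x: 1 universal, 2 existential.

1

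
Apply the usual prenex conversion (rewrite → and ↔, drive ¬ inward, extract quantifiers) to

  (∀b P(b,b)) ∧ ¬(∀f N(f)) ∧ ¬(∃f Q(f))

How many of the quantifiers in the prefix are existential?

Drive negations inward (¬∀x A ≡ ∃x ¬A, ¬∃x A ≡ ∀x ¬A, De Morgan for ∧/∨):
  (∀b P(b,b)) ∧ (∃f ¬N(f)) ∧ (∀f ¬Q(f))
Rename bound variables to avoid capture: f↦v1.
  (∀b P(b,b)) ∧ (∃f ¬N(f)) ∧ (∀v1 ¬Q(v1))
Pull the quantifiers to the front (each side's bound variable is not free in the other side):
  ∀b ∃f ∀v1 (P(b,b) ∧ ¬N(f) ∧ ¬Q(v1))
The prefix is ∀b ∃f ∀v1: 2 universal, 1 existential.

1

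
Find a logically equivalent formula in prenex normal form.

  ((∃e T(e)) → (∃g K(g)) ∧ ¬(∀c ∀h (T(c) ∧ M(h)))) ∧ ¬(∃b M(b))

Rewrite implications/biconditionals: A → B as ¬A ∨ B.
  (¬(∃e T(e)) ∨ (∃g K(g)) ∧ ¬(∀c ∀h (T(c) ∧ M(h)))) ∧ ¬(∃b M(b))
Push ¬ through the quantifiers and connectives to reach negation normal form:
  ((∀e ¬T(e)) ∨ (∃g K(g)) ∧ (∃c ∃h (¬T(c) ∨ ¬M(h)))) ∧ (∀b ¬M(b))
All bound variables are already distinct, so no renaming is needed.
Pull the quantifiers to the front (each side's bound variable is not free in the other side):
  ∀e ∃g ∃c ∃h ∀b ((¬T(e) ∨ K(g) ∧ (¬T(c) ∨ ¬M(h))) ∧ ¬M(b))

∀e ∃g ∃c ∃h ∀b ((¬T(e) ∨ K(g) ∧ (¬T(c) ∨ ¬M(h))) ∧ ¬M(b))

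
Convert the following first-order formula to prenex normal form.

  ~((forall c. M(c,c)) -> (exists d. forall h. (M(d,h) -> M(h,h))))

forall c. forall d. exists h. (M(c,c) & M(d,h) & ~M(h,h))

First replace A → B with ¬A ∨ B.
  ~(~(forall c. M(c,c)) | (exists d. forall h. (~M(d,h) | M(h,h))))
Drive negations inward (¬∀x A ≡ ∃x ¬A, ¬∃x A ≡ ∀x ¬A, De Morgan for ∧/∨):
  (forall c. M(c,c)) & (forall d. exists h. (M(d,h) & ~M(h,h)))
All bound variables are already distinct, so no renaming is needed.
Finally move all quantifiers to the prefix:
  forall c. forall d. exists h. (M(c,c) & M(d,h) & ~M(h,h))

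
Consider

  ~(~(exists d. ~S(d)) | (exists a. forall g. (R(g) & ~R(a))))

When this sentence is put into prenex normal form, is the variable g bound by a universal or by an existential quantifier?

Push ¬ through the quantifiers and connectives to reach negation normal form:
  (exists d. ~S(d)) & (forall a. exists g. (~R(g) | R(a)))
Finally move all quantifiers to the prefix:
  exists d. forall a. exists g. (~S(d) & (~R(g) | R(a)))
The quantifier forall g sits under an odd number of negations, so it flips to exists g.

existential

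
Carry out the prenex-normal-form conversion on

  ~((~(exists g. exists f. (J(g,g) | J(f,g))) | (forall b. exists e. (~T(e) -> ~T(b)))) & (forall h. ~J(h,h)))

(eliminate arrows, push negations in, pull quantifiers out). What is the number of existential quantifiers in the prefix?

Eliminate → and ↔ using ¬ and ∨.
  ~((~(exists g. exists f. (J(g,g) | J(f,g))) | (forall b. exists e. (~~T(e) | ~T(b)))) & (forall h. ~J(h,h)))
Drive negations inward (¬∀x A ≡ ∃x ¬A, ¬∃x A ≡ ∀x ¬A, De Morgan for ∧/∨):
  (exists g. exists f. (J(g,g) | J(f,g))) & (exists b. forall e. (~T(e) & T(b))) | (exists h. J(h,h))
All bound variables are already distinct, so no renaming is needed.
Extract every quantifier outward, since the variables are now distinct and don't occur free across branches:
  exists g. exists f. exists b. forall e. exists h. ((J(g,g) | J(f,g)) & ~T(e) & T(b) | J(h,h))
The prefix is exists g exists f exists b forall e exists h: 1 universal, 4 existential.

4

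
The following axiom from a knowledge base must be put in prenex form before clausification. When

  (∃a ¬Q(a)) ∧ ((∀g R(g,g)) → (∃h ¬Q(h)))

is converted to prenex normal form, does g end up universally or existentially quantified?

existential

Eliminate → and ↔ using ¬ and ∨.
  (∃a ¬Q(a)) ∧ (¬(∀g R(g,g)) ∨ (∃h ¬Q(h)))
Push ¬ through the quantifiers and connectives to reach negation normal form:
  (∃a ¬Q(a)) ∧ ((∃g ¬R(g,g)) ∨ (∃h ¬Q(h)))
Finally move all quantifiers to the prefix:
  ∃a ∃g ∃h (¬Q(a) ∧ (¬R(g,g) ∨ ¬Q(h)))
The quantifier ∀g sits under an odd number of negations (counting the antecedent side of each →), so it flips to ∃g.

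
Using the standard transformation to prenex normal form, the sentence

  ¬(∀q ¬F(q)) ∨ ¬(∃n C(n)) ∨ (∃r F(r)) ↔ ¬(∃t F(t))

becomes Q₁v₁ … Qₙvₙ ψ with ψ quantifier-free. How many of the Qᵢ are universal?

Eliminate → and ↔ using ¬ and ∨; A ↔ B as (¬A ∨ B) ∧ (¬B ∨ A).
  (¬(¬(∀q ¬F(q)) ∨ ¬(∃n C(n)) ∨ (∃r F(r))) ∨ ¬(∃t F(t))) ∧ (¬¬(∃t F(t)) ∨ ¬(∀q ¬F(q)) ∨ ¬(∃n C(n)) ∨ (∃r F(r)))
Move each ¬ inward, flipping quantifiers it crosses:
  ((∀q ¬F(q)) ∧ (∃n C(n)) ∧ (∀r ¬F(r)) ∨ (∀t ¬F(t))) ∧ ((∃t F(t)) ∨ (∃q F(q)) ∨ (∀n ¬C(n)) ∨ (∃r F(r)))
Rename bound variables to avoid capture: t↦v, q↦p, n↦b, r↦y.
  ((∀q ¬F(q)) ∧ (∃n C(n)) ∧ (∀r ¬F(r)) ∨ (∀t ¬F(t))) ∧ ((∃v F(v)) ∨ (∃p F(p)) ∨ (∀b ¬C(b)) ∨ (∃y F(y)))
Finally move all quantifiers to the prefix:
  ∀q ∃n ∀r ∀t ∃v ∃p ∀b ∃y ((¬F(q) ∧ C(n) ∧ ¬F(r) ∨ ¬F(t)) ∧ (F(v) ∨ F(p) ∨ ¬C(b) ∨ F(y)))
The prefix is ∀q ∃n ∀r ∀t ∃v ∃p ∀b ∃y: 4 universal, 4 existential.

4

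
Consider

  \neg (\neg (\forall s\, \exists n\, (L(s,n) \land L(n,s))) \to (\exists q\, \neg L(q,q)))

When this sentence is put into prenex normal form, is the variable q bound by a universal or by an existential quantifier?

First replace A → B with ¬A ∨ B.
  \neg (\neg \neg (\forall s\, \exists n\, (L(s,n) \land L(n,s))) \lor (\exists q\, \neg L(q,q)))
Move each ¬ inward, flipping quantifiers it crosses:
  (\exists s\, \forall n\, (\neg L(s,n) \lor \neg L(n,s))) \land (\forall q\, L(q,q))
Pull the quantifiers to the front (each side's bound variable is not free in the other side):
  \exists s\, \forall n\, \forall q\, ((\neg L(s,n) \lor \neg L(n,s)) \land L(q,q))
The quantifier \exists q sits under an odd number of negations (counting the antecedent side of each →), so it flips to \forall q.

universal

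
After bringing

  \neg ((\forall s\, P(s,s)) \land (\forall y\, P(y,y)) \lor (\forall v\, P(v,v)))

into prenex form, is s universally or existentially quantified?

Drive negations inward (¬∀x A ≡ ∃x ¬A, ¬∃x A ≡ ∀x ¬A, De Morgan for ∧/∨):
  ((\exists s\, \neg P(s,s)) \lor (\exists y\, \neg P(y,y))) \land (\exists v\, \neg P(v,v))
All bound variables are already distinct, so no renaming is needed.
Extract every quantifier outward, since the variables are now distinct and don't occur free across branches:
  \exists s\, \exists y\, \exists v\, ((\neg P(s,s) \lor \neg P(y,y)) \land \neg P(v,v))
The quantifier \forall s sits under an odd number of negations, so it flips to \exists s.

existential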